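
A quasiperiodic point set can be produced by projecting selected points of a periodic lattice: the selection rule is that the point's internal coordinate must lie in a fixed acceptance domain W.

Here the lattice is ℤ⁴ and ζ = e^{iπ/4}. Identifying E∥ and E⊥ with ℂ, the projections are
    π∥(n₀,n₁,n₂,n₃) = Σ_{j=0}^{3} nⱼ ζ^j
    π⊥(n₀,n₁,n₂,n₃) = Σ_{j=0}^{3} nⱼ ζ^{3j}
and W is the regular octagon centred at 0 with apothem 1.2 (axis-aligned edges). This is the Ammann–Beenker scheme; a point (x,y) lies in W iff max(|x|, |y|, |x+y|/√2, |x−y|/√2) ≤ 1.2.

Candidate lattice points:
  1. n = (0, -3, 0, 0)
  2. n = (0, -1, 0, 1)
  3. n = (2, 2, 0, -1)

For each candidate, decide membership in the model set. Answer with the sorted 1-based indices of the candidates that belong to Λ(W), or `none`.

3

With ζ = e^{iπ/4} the internal vectors are ζ^0,ζ^3,ζ^6,ζ^9.
#1 (0, -3, 0, 0): internal (2.121320, -2.121320); octagon support 3.000000 vs apothem 1.2 → ∉ W
#2 (0, -1, 0, 1): internal (1.414214, 0.000000); octagon support 1.414214 vs apothem 1.2 → ∉ W
#3 (2, 2, 0, -1): internal (-0.121320, 0.707107); octagon support 0.707107 vs apothem 1.2 → ∈ W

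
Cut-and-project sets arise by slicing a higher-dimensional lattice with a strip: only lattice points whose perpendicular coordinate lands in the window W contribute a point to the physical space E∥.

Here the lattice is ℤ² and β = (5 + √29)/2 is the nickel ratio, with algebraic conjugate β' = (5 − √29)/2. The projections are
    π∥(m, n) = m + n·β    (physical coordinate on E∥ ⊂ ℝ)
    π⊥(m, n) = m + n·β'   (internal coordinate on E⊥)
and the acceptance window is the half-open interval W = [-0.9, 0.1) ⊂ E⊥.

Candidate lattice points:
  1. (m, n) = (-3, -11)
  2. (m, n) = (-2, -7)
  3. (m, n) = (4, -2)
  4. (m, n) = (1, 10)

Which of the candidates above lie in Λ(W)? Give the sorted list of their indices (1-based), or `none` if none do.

1, 2

Compute β' = (5−√29)/2 = -0.19258, so π⊥(m,n) = m -0.19258·n.
candidate 1: (m,n)=(-3,-11) → π∥ = -3-11·β ≈ -60.11841, π⊥ = -3-11·β' ≈ -0.88159 ∈ [-0.9, 0.1) ⇒ IN Λ
candidate 2: (m,n)=(-2,-7) → π∥ = -2-7·β ≈ -38.34808, π⊥ = -2-7·β' ≈ -0.65192 ∈ [-0.9, 0.1) ⇒ IN Λ
candidate 3: (m,n)=(4,-2) → π∥ = 4-2·β ≈ -6.38516, π⊥ = 4-2·β' ≈ 4.38516 ∉ [-0.9, 0.1) ⇒ out
candidate 4: (m,n)=(1,10) → π∥ = 1+10·β ≈ 52.92582, π⊥ = 1+10·β' ≈ -0.92582 ∉ [-0.9, 0.1) ⇒ out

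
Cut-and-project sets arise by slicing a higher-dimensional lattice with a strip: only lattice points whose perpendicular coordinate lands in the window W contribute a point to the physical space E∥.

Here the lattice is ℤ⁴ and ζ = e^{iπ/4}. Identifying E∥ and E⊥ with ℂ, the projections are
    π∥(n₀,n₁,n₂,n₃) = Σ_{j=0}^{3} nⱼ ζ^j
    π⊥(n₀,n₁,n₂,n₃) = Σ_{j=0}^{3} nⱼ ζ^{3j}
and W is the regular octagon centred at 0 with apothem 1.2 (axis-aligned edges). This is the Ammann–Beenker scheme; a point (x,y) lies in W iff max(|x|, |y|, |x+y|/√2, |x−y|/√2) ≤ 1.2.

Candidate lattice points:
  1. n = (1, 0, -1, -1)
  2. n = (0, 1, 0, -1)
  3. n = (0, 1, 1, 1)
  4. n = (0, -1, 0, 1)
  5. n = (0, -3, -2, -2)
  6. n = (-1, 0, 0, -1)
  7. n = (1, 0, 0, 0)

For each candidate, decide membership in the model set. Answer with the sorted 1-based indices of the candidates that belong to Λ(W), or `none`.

π⊥(n) = n₀ + n₁ζ³ + n₂ζ⁶ + n₃ζ⁹ where ζ = e^{iπ/4}.
#1 (1, 0, -1, -1): internal (0.29289, 0.29289); octagon support 0.41421 vs apothem 1.2 → ∈ W
#2 (0, 1, 0, -1): internal (-1.41421, 0.00000); octagon support 1.41421 vs apothem 1.2 → ∉ W
#3 (0, 1, 1, 1): internal (0.00000, 0.41421); octagon support 0.41421 vs apothem 1.2 → ∈ W
#4 (0, -1, 0, 1): internal (1.41421, 0.00000); octagon support 1.41421 vs apothem 1.2 → ∉ W
#5 (0, -3, -2, -2): internal (0.70711, -1.53553); octagon support 1.58579 vs apothem 1.2 → ∉ W
#6 (-1, 0, 0, -1): internal (-1.70711, -0.70711); octagon support 1.70711 vs apothem 1.2 → ∉ W
#7 (1, 0, 0, 0): internal (1.00000, 0.00000); octagon support 1.00000 vs apothem 1.2 → ∈ W

1, 3, 7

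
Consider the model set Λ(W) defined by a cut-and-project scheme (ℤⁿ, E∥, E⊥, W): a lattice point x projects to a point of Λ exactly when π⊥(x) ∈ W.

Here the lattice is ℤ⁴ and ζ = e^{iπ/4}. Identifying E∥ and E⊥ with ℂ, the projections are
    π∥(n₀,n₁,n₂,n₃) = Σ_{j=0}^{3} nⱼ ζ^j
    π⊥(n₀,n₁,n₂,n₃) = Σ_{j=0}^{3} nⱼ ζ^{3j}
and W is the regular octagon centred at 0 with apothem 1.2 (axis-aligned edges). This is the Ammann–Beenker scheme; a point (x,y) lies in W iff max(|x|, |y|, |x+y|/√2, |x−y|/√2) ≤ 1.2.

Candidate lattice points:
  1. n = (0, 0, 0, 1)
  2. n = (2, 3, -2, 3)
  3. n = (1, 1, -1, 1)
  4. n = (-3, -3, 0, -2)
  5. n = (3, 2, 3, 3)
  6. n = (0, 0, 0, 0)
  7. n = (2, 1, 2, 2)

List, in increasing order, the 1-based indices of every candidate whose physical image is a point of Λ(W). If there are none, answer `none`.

1, 6

Internal map: ζ^{3j} for j=0..3 gives (1,0), (−√2/2,√2/2), (0,−1), (√2/2,√2/2).
candidate 1: n = (0, 0, 0, 1) → π⊥ ≈ (+0.7071, +0.7071); max(|x|,|y|,|x±y|/√2) = 1.0000 ≤ 1.2 ⇒ ∈ W
candidate 2: n = (2, 3, -2, 3) → π⊥ ≈ (+2.0000, +6.2426); max(|x|,|y|,|x±y|/√2) = 6.2426 > 1.2 ⇒ ∉ W
candidate 3: n = (1, 1, -1, 1) → π⊥ ≈ (+1.0000, +2.4142); max(|x|,|y|,|x±y|/√2) = 2.4142 > 1.2 ⇒ ∉ W
candidate 4: n = (-3, -3, 0, -2) → π⊥ ≈ (-2.2929, -3.5355); max(|x|,|y|,|x±y|/√2) = 4.1213 > 1.2 ⇒ ∉ W
candidate 5: n = (3, 2, 3, 3) → π⊥ ≈ (+3.7071, +0.5355); max(|x|,|y|,|x±y|/√2) = 3.7071 > 1.2 ⇒ ∉ W
candidate 6: n = (0, 0, 0, 0) → π⊥ ≈ (+0.0000, +0.0000); max(|x|,|y|,|x±y|/√2) = 0.0000 ≤ 1.2 ⇒ ∈ W
candidate 7: n = (2, 1, 2, 2) → π⊥ ≈ (+2.7071, +0.1213); max(|x|,|y|,|x±y|/√2) = 2.7071 > 1.2 ⇒ ∉ W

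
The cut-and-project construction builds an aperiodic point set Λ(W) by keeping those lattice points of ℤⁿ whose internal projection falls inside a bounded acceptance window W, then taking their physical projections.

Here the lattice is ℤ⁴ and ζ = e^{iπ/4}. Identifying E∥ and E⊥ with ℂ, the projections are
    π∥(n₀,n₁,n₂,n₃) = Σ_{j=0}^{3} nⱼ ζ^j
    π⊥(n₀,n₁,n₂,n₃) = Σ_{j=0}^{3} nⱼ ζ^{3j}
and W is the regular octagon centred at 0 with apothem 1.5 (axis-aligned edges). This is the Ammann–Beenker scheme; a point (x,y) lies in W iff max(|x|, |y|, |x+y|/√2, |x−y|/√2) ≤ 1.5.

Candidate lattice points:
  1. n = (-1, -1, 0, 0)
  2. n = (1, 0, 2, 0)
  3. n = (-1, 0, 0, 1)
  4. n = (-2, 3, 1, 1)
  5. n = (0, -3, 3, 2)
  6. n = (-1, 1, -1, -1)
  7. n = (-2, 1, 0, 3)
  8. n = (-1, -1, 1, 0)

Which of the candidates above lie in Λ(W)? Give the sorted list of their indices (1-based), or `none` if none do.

With ζ = e^{iπ/4} the internal vectors are ζ^0,ζ^3,ζ^6,ζ^9.
#1 (-1, -1, 0, 0): internal (-0.29289, -0.70711); octagon support 0.70711 vs apothem 1.5 → ∈ W
#2 (1, 0, 2, 0): internal (1.00000, -2.00000); octagon support 2.12132 vs apothem 1.5 → ∉ W
#3 (-1, 0, 0, 1): internal (-0.29289, 0.70711); octagon support 0.70711 vs apothem 1.5 → ∈ W
#4 (-2, 3, 1, 1): internal (-3.41421, 1.82843); octagon support 3.70711 vs apothem 1.5 → ∉ W
#5 (0, -3, 3, 2): internal (3.53553, -3.70711); octagon support 5.12132 vs apothem 1.5 → ∉ W
#6 (-1, 1, -1, -1): internal (-2.41421, 1.00000); octagon support 2.41421 vs apothem 1.5 → ∉ W
#7 (-2, 1, 0, 3): internal (-0.58579, 2.82843); octagon support 2.82843 vs apothem 1.5 → ∉ W
#8 (-1, -1, 1, 0): internal (-0.29289, -1.70711); octagon support 1.70711 vs apothem 1.5 → ∉ W

1, 3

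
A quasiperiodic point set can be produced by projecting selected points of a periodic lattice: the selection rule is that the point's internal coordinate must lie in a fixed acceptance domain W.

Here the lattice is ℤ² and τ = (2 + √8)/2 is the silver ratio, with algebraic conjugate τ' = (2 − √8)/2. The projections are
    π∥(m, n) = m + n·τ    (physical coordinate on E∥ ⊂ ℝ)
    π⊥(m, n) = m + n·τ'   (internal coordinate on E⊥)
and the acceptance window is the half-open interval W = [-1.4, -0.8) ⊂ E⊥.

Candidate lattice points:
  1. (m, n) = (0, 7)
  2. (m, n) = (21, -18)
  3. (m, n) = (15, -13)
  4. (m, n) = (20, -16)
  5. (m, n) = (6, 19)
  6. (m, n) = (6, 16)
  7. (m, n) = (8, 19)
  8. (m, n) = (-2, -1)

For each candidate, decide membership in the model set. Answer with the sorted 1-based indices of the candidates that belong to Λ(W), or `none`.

Numerically τ ≈ 2.4142 and τ' = −1/τ ≈ -0.4142.
#1 (0,7): internal coord 0 + (7)·τ' = -2.8995; -2.8995 ∉ [-1.4, -0.8) → out
#2 (21,-18): internal coord 21 + (-18)·τ' = +28.4558; +28.4558 ∉ [-1.4, -0.8) → out
#3 (15,-13): internal coord 15 + (-13)·τ' = +20.3848; +20.3848 ∉ [-1.4, -0.8) → out
#4 (20,-16): internal coord 20 + (-16)·τ' = +26.6274; +26.6274 ∉ [-1.4, -0.8) → out
#5 (6,19): internal coord 6 + (19)·τ' = -1.8701; -1.8701 ∉ [-1.4, -0.8) → out
#6 (6,16): internal coord 6 + (16)·τ' = -0.6274; -0.6274 ∉ [-1.4, -0.8) → out
#7 (8,19): internal coord 8 + (19)·τ' = +0.1299; +0.1299 ∉ [-1.4, -0.8) → out
#8 (-2,-1): internal coord -2 + (-1)·τ' = -1.5858; -1.5858 ∉ [-1.4, -0.8) → out

none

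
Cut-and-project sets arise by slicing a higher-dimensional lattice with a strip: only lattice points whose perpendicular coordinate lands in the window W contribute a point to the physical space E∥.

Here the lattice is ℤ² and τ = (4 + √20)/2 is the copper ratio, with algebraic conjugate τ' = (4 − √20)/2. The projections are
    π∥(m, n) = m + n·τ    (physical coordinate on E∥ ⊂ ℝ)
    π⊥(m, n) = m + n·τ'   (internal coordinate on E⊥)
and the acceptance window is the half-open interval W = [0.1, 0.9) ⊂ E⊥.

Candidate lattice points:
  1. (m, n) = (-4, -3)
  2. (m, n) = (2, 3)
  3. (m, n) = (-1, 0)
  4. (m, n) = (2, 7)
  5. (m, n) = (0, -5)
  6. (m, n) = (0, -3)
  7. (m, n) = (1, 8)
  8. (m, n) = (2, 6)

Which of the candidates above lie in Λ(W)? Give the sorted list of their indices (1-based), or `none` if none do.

Compute τ' = (4−√20)/2 = -0.23607, so π⊥(m,n) = m -0.23607·n.
[1] lift (-4,-3): star map gives -3.29180; window check 0.1 ≤ -3.29180 < 0.9 is false → out
[2] lift (2,3): star map gives 1.29180; window check 0.1 ≤ 1.29180 < 0.9 is false → out
[3] lift (-1,0): star map gives -1.00000; window check 0.1 ≤ -1.00000 < 0.9 is false → out
[4] lift (2,7): star map gives 0.34752; window check 0.1 ≤ 0.34752 < 0.9 is true → IN Λ
[5] lift (0,-5): star map gives 1.18034; window check 0.1 ≤ 1.18034 < 0.9 is false → out
[6] lift (0,-3): star map gives 0.70820; window check 0.1 ≤ 0.70820 < 0.9 is true → IN Λ
[7] lift (1,8): star map gives -0.88854; window check 0.1 ≤ -0.88854 < 0.9 is false → out
[8] lift (2,6): star map gives 0.58359; window check 0.1 ≤ 0.58359 < 0.9 is true → IN Λ

4, 6, 8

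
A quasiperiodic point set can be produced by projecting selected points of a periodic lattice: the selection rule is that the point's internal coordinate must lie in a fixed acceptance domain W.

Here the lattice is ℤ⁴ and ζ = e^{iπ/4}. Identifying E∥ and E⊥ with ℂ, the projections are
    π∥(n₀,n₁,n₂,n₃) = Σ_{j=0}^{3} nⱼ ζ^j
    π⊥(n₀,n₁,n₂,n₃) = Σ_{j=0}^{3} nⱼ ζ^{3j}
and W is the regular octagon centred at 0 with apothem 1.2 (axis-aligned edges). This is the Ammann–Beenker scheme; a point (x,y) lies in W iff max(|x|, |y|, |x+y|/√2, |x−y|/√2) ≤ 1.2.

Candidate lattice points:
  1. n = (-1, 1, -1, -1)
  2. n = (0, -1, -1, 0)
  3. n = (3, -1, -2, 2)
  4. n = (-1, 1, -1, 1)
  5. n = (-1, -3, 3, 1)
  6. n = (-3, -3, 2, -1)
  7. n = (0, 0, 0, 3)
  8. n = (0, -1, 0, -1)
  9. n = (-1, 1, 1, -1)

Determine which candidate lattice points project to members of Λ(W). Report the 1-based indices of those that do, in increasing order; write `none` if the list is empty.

2

Internal map: ζ^{3j} for j=0..3 gives (1,0), (−√2/2,√2/2), (0,−1), (√2/2,√2/2).
candidate 1: n = (-1, 1, -1, -1) → π⊥ ≈ (-2.41421, +1.00000); max(|x|,|y|,|x±y|/√2) = 2.41421 > 1.2 ⇒ ∉ W
candidate 2: n = (0, -1, -1, 0) → π⊥ ≈ (+0.70711, +0.29289); max(|x|,|y|,|x±y|/√2) = 0.70711 ≤ 1.2 ⇒ ∈ W
candidate 3: n = (3, -1, -2, 2) → π⊥ ≈ (+5.12132, +2.70711); max(|x|,|y|,|x±y|/√2) = 5.53553 > 1.2 ⇒ ∉ W
candidate 4: n = (-1, 1, -1, 1) → π⊥ ≈ (-1.00000, +2.41421); max(|x|,|y|,|x±y|/√2) = 2.41421 > 1.2 ⇒ ∉ W
candidate 5: n = (-1, -3, 3, 1) → π⊥ ≈ (+1.82843, -4.41421); max(|x|,|y|,|x±y|/√2) = 4.41421 > 1.2 ⇒ ∉ W
candidate 6: n = (-3, -3, 2, -1) → π⊥ ≈ (-1.58579, -4.82843); max(|x|,|y|,|x±y|/√2) = 4.82843 > 1.2 ⇒ ∉ W
candidate 7: n = (0, 0, 0, 3) → π⊥ ≈ (+2.12132, +2.12132); max(|x|,|y|,|x±y|/√2) = 3.00000 > 1.2 ⇒ ∉ W
candidate 8: n = (0, -1, 0, -1) → π⊥ ≈ (+0.00000, -1.41421); max(|x|,|y|,|x±y|/√2) = 1.41421 > 1.2 ⇒ ∉ W
candidate 9: n = (-1, 1, 1, -1) → π⊥ ≈ (-2.41421, -1.00000); max(|x|,|y|,|x±y|/√2) = 2.41421 > 1.2 ⇒ ∉ W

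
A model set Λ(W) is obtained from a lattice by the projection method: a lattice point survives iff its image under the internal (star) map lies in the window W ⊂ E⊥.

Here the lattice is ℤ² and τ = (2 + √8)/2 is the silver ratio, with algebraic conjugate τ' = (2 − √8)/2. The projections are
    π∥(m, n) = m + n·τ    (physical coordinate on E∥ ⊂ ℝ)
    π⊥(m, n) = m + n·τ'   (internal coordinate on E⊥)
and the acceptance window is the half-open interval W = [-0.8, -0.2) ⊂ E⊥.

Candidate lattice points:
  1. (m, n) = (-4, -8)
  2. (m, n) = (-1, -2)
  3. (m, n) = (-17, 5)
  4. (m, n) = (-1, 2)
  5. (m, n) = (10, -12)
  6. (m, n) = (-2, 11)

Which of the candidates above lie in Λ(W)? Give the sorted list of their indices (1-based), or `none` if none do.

1

Compute τ' = (2−√8)/2 = -0.41421, so π⊥(m,n) = m -0.41421·n.
candidate 1: (m,n)=(-4,-8) → π∥ = -4-8·τ ≈ -23.31371, π⊥ = -4-8·τ' ≈ -0.68629 ∈ [-0.8, -0.2) ⇒ IN Λ
candidate 2: (m,n)=(-1,-2) → π∥ = -1-2·τ ≈ -5.82843, π⊥ = -1-2·τ' ≈ -0.17157 ∉ [-0.8, -0.2) ⇒ out
candidate 3: (m,n)=(-17,5) → π∥ = -17+5·τ ≈ -4.92893, π⊥ = -17+5·τ' ≈ -19.07107 ∉ [-0.8, -0.2) ⇒ out
candidate 4: (m,n)=(-1,2) → π∥ = -1+2·τ ≈ 3.82843, π⊥ = -1+2·τ' ≈ -1.82843 ∉ [-0.8, -0.2) ⇒ out
candidate 5: (m,n)=(10,-12) → π∥ = 10-12·τ ≈ -18.97056, π⊥ = 10-12·τ' ≈ 14.97056 ∉ [-0.8, -0.2) ⇒ out
candidate 6: (m,n)=(-2,11) → π∥ = -2+11·τ ≈ 24.55635, π⊥ = -2+11·τ' ≈ -6.55635 ∉ [-0.8, -0.2) ⇒ out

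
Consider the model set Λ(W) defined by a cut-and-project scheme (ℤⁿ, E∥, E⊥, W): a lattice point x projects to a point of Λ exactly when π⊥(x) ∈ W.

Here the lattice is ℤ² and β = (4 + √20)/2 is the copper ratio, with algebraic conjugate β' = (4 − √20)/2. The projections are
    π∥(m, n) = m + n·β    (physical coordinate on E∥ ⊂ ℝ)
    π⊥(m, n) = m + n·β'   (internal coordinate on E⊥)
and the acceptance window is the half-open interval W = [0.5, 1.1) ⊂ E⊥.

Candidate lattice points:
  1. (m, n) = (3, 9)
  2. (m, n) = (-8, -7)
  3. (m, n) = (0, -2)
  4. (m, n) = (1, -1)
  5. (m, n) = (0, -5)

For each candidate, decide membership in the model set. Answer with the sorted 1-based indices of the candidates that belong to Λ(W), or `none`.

Numerically β ≈ 4.23607 and β' = −1/β ≈ -0.23607.
#1 (3,9): internal coord 3 + (9)·β' = +0.87539; +0.87539 ∈ [0.5, 1.1) → IN Λ
#2 (-8,-7): internal coord -8 + (-7)·β' = -6.34752; -6.34752 ∉ [0.5, 1.1) → out
#3 (0,-2): internal coord 0 + (-2)·β' = +0.47214; +0.47214 ∉ [0.5, 1.1) → out
#4 (1,-1): internal coord 1 + (-1)·β' = +1.23607; +1.23607 ∉ [0.5, 1.1) → out
#5 (0,-5): internal coord 0 + (-5)·β' = +1.18034; +1.18034 ∉ [0.5, 1.1) → out

1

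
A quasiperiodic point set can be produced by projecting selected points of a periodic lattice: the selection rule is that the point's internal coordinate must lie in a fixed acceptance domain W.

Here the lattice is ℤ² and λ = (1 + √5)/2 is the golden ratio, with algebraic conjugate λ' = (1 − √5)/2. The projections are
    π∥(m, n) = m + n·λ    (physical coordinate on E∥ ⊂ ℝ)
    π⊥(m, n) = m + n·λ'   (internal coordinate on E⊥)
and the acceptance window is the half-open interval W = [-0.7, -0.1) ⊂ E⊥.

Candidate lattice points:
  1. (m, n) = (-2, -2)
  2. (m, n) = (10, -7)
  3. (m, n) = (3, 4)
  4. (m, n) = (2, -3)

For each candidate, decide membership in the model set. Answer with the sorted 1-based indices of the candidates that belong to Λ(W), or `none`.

none

Numerically λ ≈ 1.618034 and λ' = −1/λ ≈ -0.618034.
#1 (-2,-2): internal coord -2 + (-2)·λ' = -0.763932; -0.763932 ∉ [-0.7, -0.1) → out
#2 (10,-7): internal coord 10 + (-7)·λ' = +14.326238; +14.326238 ∉ [-0.7, -0.1) → out
#3 (3,4): internal coord 3 + (4)·λ' = +0.527864; +0.527864 ∉ [-0.7, -0.1) → out
#4 (2,-3): internal coord 2 + (-3)·λ' = +3.854102; +3.854102 ∉ [-0.7, -0.1) → out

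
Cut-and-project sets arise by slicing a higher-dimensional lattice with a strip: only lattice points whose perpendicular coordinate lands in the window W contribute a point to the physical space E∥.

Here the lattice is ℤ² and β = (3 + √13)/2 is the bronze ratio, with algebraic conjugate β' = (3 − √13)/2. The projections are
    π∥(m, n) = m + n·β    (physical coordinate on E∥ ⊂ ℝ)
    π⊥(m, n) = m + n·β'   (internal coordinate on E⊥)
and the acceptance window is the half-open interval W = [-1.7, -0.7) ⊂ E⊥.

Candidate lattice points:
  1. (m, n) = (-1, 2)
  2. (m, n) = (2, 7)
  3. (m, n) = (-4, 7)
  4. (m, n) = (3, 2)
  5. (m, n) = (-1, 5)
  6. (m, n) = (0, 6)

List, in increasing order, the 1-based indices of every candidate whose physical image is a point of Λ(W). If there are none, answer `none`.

1

Numerically β ≈ 3.302776 and β' = −1/β ≈ -0.302776.
[1] lift (-1,2): star map gives -1.605551; window check -1.7 ≤ -1.605551 < -0.7 is true → IN Λ
[2] lift (2,7): star map gives -0.119429; window check -1.7 ≤ -0.119429 < -0.7 is false → out
[3] lift (-4,7): star map gives -6.119429; window check -1.7 ≤ -6.119429 < -0.7 is false → out
[4] lift (3,2): star map gives 2.394449; window check -1.7 ≤ 2.394449 < -0.7 is false → out
[5] lift (-1,5): star map gives -2.513878; window check -1.7 ≤ -2.513878 < -0.7 is false → out
[6] lift (0,6): star map gives -1.816654; window check -1.7 ≤ -1.816654 < -0.7 is false → out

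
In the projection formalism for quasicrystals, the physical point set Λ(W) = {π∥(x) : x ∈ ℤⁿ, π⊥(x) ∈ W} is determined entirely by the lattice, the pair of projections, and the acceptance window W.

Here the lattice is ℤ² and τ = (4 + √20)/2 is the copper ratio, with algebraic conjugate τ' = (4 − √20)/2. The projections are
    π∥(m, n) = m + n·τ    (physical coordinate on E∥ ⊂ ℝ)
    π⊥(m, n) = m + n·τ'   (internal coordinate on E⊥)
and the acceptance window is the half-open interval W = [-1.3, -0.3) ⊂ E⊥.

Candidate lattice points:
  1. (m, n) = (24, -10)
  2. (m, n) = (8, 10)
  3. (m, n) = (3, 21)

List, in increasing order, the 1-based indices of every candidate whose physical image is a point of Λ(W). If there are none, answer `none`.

none

Compute τ' = (4−√20)/2 = -0.236068, so π⊥(m,n) = m -0.236068·n.
#1 (24,-10): internal coord 24 + (-10)·τ' = +26.360680; +26.360680 ∉ [-1.3, -0.3) → out
#2 (8,10): internal coord 8 + (10)·τ' = +5.639320; +5.639320 ∉ [-1.3, -0.3) → out
#3 (3,21): internal coord 3 + (21)·τ' = -1.957428; -1.957428 ∉ [-1.3, -0.3) → out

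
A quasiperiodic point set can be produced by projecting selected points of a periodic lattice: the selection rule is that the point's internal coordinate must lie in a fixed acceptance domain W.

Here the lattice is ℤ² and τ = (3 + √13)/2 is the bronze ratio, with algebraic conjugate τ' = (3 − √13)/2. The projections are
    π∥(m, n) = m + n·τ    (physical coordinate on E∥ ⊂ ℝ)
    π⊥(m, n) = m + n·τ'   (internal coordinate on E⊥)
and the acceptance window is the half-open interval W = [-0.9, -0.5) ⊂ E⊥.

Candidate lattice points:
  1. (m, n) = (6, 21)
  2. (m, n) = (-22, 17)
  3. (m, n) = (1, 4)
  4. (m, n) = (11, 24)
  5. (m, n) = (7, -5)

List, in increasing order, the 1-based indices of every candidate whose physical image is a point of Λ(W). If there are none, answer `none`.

none

τ' = (3−√13)/2 ≈ -0.3028.
#1 (6,21): internal coord 6 + (21)·τ' = -0.3583; -0.3583 ∉ [-0.9, -0.5) → out
#2 (-22,17): internal coord -22 + (17)·τ' = -27.1472; -27.1472 ∉ [-0.9, -0.5) → out
#3 (1,4): internal coord 1 + (4)·τ' = -0.2111; -0.2111 ∉ [-0.9, -0.5) → out
#4 (11,24): internal coord 11 + (24)·τ' = +3.7334; +3.7334 ∉ [-0.9, -0.5) → out
#5 (7,-5): internal coord 7 + (-5)·τ' = +8.5139; +8.5139 ∉ [-0.9, -0.5) → out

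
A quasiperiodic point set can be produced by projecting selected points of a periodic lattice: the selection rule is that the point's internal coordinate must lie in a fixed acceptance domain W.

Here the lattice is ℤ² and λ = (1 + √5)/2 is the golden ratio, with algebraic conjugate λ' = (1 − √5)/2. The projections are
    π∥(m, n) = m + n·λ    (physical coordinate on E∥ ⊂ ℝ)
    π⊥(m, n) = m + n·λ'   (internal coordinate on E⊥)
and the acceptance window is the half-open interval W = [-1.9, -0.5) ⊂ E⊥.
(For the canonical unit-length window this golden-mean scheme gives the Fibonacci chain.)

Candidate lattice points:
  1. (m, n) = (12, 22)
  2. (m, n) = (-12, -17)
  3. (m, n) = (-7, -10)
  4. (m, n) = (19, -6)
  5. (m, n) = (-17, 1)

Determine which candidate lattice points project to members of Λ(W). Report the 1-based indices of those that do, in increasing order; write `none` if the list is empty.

λ' = (1−√5)/2 ≈ -0.618034.
[1] lift (12,22): star map gives -1.596748; window check -1.9 ≤ -1.596748 < -0.5 is true → IN Λ
[2] lift (-12,-17): star map gives -1.493422; window check -1.9 ≤ -1.493422 < -0.5 is true → IN Λ
[3] lift (-7,-10): star map gives -0.819660; window check -1.9 ≤ -0.819660 < -0.5 is true → IN Λ
[4] lift (19,-6): star map gives 22.708204; window check -1.9 ≤ 22.708204 < -0.5 is false → out
[5] lift (-17,1): star map gives -17.618034; window check -1.9 ≤ -17.618034 < -0.5 is false → out

1, 2, 3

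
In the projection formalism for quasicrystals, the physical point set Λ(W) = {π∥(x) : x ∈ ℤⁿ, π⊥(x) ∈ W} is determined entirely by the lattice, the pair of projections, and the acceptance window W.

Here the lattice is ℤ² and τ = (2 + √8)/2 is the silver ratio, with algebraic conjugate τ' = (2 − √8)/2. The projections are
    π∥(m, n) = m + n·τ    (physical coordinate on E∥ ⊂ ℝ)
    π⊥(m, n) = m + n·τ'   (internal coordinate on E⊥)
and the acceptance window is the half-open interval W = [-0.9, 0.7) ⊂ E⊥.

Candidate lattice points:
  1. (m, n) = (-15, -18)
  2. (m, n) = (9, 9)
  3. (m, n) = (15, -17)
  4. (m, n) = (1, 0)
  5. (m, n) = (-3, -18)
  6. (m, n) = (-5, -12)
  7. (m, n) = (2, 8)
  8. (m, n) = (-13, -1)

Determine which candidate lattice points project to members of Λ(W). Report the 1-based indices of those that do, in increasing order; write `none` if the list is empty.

Compute τ' = (2−√8)/2 = -0.41421, so π⊥(m,n) = m -0.41421·n.
#1 (-15,-18): internal coord -15 + (-18)·τ' = -7.54416; -7.54416 ∉ [-0.9, 0.7) → out
#2 (9,9): internal coord 9 + (9)·τ' = +5.27208; +5.27208 ∉ [-0.9, 0.7) → out
#3 (15,-17): internal coord 15 + (-17)·τ' = +22.04163; +22.04163 ∉ [-0.9, 0.7) → out
#4 (1,0): internal coord 1 + (0)·τ' = +1.00000; +1.00000 ∉ [-0.9, 0.7) → out
#5 (-3,-18): internal coord -3 + (-18)·τ' = +4.45584; +4.45584 ∉ [-0.9, 0.7) → out
#6 (-5,-12): internal coord -5 + (-12)·τ' = -0.02944; -0.02944 ∈ [-0.9, 0.7) → IN Λ
#7 (2,8): internal coord 2 + (8)·τ' = -1.31371; -1.31371 ∉ [-0.9, 0.7) → out
#8 (-13,-1): internal coord -13 + (-1)·τ' = -12.58579; -12.58579 ∉ [-0.9, 0.7) → out

6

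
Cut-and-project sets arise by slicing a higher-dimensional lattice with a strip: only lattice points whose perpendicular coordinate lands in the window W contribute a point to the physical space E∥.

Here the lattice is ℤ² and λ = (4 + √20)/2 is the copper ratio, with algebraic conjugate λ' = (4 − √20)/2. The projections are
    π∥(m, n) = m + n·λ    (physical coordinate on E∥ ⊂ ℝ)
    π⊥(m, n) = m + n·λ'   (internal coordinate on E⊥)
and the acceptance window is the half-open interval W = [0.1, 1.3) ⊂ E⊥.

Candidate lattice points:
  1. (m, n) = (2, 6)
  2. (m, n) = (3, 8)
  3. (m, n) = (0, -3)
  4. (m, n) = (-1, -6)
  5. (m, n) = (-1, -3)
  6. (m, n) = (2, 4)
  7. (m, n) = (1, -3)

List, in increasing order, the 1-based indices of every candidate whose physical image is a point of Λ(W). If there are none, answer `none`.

1, 2, 3, 4, 6

λ' = (4−√20)/2 ≈ -0.236068.
candidate 1: (m,n)=(2,6) → π∥ = 2+6·λ ≈ 27.416408, π⊥ = 2+6·λ' ≈ 0.583592 ∈ [0.1, 1.3) ⇒ IN Λ
candidate 2: (m,n)=(3,8) → π∥ = 3+8·λ ≈ 36.888544, π⊥ = 3+8·λ' ≈ 1.111456 ∈ [0.1, 1.3) ⇒ IN Λ
candidate 3: (m,n)=(0,-3) → π∥ = 0-3·λ ≈ -12.708204, π⊥ = 0-3·λ' ≈ 0.708204 ∈ [0.1, 1.3) ⇒ IN Λ
candidate 4: (m,n)=(-1,-6) → π∥ = -1-6·λ ≈ -26.416408, π⊥ = -1-6·λ' ≈ 0.416408 ∈ [0.1, 1.3) ⇒ IN Λ
candidate 5: (m,n)=(-1,-3) → π∥ = -1-3·λ ≈ -13.708204, π⊥ = -1-3·λ' ≈ -0.291796 ∉ [0.1, 1.3) ⇒ out
candidate 6: (m,n)=(2,4) → π∥ = 2+4·λ ≈ 18.944272, π⊥ = 2+4·λ' ≈ 1.055728 ∈ [0.1, 1.3) ⇒ IN Λ
candidate 7: (m,n)=(1,-3) → π∥ = 1-3·λ ≈ -11.708204, π⊥ = 1-3·λ' ≈ 1.708204 ∉ [0.1, 1.3) ⇒ out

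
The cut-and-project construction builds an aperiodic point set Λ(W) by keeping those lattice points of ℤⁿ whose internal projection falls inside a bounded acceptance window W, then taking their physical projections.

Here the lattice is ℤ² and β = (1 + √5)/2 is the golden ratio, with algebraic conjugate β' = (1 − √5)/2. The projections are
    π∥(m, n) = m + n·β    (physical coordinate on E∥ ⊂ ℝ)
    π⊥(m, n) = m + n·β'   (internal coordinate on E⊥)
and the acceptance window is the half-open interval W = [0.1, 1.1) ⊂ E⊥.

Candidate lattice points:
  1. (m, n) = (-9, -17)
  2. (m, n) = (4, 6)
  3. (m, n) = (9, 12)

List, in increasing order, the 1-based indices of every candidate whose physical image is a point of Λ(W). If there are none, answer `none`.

2

Compute β' = (1−√5)/2 = -0.61803, so π⊥(m,n) = m -0.61803·n.
#1 (-9,-17): internal coord -9 + (-17)·β' = +1.50658; +1.50658 ∉ [0.1, 1.1) → out
#2 (4,6): internal coord 4 + (6)·β' = +0.29180; +0.29180 ∈ [0.1, 1.1) → IN Λ
#3 (9,12): internal coord 9 + (12)·β' = +1.58359; +1.58359 ∉ [0.1, 1.1) → out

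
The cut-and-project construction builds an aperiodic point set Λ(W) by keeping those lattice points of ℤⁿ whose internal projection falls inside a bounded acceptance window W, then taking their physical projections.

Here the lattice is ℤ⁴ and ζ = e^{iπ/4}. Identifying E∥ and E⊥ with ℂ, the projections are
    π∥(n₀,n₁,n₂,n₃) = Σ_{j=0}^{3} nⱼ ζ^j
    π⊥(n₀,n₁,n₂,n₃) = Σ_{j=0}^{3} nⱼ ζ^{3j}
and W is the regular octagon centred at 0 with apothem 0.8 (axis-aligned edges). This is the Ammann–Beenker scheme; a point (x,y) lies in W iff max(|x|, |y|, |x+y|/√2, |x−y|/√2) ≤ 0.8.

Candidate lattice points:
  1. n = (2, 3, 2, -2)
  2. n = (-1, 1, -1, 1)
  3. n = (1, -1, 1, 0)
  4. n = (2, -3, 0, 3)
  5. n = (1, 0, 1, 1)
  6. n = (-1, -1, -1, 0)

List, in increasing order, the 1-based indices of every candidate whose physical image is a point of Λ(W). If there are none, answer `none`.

6

With ζ = e^{iπ/4} the internal vectors are ζ^0,ζ^3,ζ^6,ζ^9.
#1 (2, 3, 2, -2): internal (-1.5355, -1.2929); octagon support 2.0000 vs apothem 0.8 → ∉ W
#2 (-1, 1, -1, 1): internal (-1.0000, 2.4142); octagon support 2.4142 vs apothem 0.8 → ∉ W
#3 (1, -1, 1, 0): internal (1.7071, -1.7071); octagon support 2.4142 vs apothem 0.8 → ∉ W
#4 (2, -3, 0, 3): internal (6.2426, 0.0000); octagon support 6.2426 vs apothem 0.8 → ∉ W
#5 (1, 0, 1, 1): internal (1.7071, -0.2929); octagon support 1.7071 vs apothem 0.8 → ∉ W
#6 (-1, -1, -1, 0): internal (-0.2929, 0.2929); octagon support 0.4142 vs apothem 0.8 → ∈ W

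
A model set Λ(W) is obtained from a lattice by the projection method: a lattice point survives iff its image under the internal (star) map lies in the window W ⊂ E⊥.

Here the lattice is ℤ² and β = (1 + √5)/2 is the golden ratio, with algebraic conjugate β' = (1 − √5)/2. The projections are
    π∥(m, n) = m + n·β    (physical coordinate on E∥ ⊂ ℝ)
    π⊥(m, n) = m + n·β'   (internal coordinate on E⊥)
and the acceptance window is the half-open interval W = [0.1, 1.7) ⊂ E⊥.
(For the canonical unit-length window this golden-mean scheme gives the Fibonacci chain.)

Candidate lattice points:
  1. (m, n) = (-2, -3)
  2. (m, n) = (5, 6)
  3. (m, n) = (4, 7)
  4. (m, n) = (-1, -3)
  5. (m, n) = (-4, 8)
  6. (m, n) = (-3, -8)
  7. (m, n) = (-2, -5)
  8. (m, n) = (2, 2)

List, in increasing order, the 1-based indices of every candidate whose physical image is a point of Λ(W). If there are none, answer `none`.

2, 4, 7, 8

Numerically β ≈ 1.618034 and β' = −1/β ≈ -0.618034.
#1 (-2,-3): internal coord -2 + (-3)·β' = -0.145898; -0.145898 ∉ [0.1, 1.7) → out
#2 (5,6): internal coord 5 + (6)·β' = +1.291796; +1.291796 ∈ [0.1, 1.7) → IN Λ
#3 (4,7): internal coord 4 + (7)·β' = -0.326238; -0.326238 ∉ [0.1, 1.7) → out
#4 (-1,-3): internal coord -1 + (-3)·β' = +0.854102; +0.854102 ∈ [0.1, 1.7) → IN Λ
#5 (-4,8): internal coord -4 + (8)·β' = -8.944272; -8.944272 ∉ [0.1, 1.7) → out
#6 (-3,-8): internal coord -3 + (-8)·β' = +1.944272; +1.944272 ∉ [0.1, 1.7) → out
#7 (-2,-5): internal coord -2 + (-5)·β' = +1.090170; +1.090170 ∈ [0.1, 1.7) → IN Λ
#8 (2,2): internal coord 2 + (2)·β' = +0.763932; +0.763932 ∈ [0.1, 1.7) → IN Λ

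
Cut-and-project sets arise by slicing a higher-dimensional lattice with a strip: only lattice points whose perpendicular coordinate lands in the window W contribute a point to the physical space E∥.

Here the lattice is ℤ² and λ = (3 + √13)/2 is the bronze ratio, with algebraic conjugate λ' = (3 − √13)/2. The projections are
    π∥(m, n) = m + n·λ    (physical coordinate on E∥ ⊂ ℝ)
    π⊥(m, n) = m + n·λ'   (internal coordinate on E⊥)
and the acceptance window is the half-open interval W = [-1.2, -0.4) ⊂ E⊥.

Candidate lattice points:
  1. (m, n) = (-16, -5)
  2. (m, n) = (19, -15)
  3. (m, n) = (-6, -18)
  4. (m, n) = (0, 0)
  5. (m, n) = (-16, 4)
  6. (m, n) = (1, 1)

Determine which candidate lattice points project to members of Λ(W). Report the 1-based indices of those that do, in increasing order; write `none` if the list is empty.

3

Compute λ' = (3−√13)/2 = -0.30278, so π⊥(m,n) = m -0.30278·n.
#1 (-16,-5): internal coord -16 + (-5)·λ' = -14.48612; -14.48612 ∉ [-1.2, -0.4) → out
#2 (19,-15): internal coord 19 + (-15)·λ' = +23.54163; +23.54163 ∉ [-1.2, -0.4) → out
#3 (-6,-18): internal coord -6 + (-18)·λ' = -0.55004; -0.55004 ∈ [-1.2, -0.4) → IN Λ
#4 (0,0): internal coord 0 + (0)·λ' = +0.00000; +0.00000 ∉ [-1.2, -0.4) → out
#5 (-16,4): internal coord -16 + (4)·λ' = -17.21110; -17.21110 ∉ [-1.2, -0.4) → out
#6 (1,1): internal coord 1 + (1)·λ' = +0.69722; +0.69722 ∉ [-1.2, -0.4) → out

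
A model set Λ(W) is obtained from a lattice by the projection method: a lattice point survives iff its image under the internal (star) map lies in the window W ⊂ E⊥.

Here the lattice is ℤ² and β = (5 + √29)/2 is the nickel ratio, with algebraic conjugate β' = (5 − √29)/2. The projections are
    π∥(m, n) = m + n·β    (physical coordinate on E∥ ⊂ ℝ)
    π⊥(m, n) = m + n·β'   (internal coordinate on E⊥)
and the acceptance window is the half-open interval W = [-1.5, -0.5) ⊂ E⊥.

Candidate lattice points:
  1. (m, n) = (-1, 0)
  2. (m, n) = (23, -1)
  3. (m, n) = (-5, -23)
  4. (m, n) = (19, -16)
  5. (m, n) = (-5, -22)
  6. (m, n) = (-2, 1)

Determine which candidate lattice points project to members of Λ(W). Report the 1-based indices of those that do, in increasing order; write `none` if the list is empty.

Numerically β ≈ 5.19258 and β' = −1/β ≈ -0.19258.
#1 (-1,0): internal coord -1 + (0)·β' = -1.00000; -1.00000 ∈ [-1.5, -0.5) → IN Λ
#2 (23,-1): internal coord 23 + (-1)·β' = +23.19258; +23.19258 ∉ [-1.5, -0.5) → out
#3 (-5,-23): internal coord -5 + (-23)·β' = -0.57060; -0.57060 ∈ [-1.5, -0.5) → IN Λ
#4 (19,-16): internal coord 19 + (-16)·β' = +22.08132; +22.08132 ∉ [-1.5, -0.5) → out
#5 (-5,-22): internal coord -5 + (-22)·β' = -0.76319; -0.76319 ∈ [-1.5, -0.5) → IN Λ
#6 (-2,1): internal coord -2 + (1)·β' = -2.19258; -2.19258 ∉ [-1.5, -0.5) → out

1, 3, 5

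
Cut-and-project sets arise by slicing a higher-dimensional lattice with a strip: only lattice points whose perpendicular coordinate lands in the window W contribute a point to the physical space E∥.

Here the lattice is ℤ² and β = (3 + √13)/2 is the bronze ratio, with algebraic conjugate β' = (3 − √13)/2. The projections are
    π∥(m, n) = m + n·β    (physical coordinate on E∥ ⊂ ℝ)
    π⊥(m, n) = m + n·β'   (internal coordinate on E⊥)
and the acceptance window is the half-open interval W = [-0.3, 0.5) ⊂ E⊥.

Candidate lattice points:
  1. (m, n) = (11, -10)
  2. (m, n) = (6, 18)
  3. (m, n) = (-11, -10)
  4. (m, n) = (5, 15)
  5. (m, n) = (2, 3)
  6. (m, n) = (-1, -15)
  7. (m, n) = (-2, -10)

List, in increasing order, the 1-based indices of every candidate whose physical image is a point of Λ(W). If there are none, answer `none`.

4

Numerically β ≈ 3.30278 and β' = −1/β ≈ -0.30278.
candidate 1: (m,n)=(11,-10) → π∥ = 11-10·β ≈ -22.02776, π⊥ = 11-10·β' ≈ 14.02776 ∉ [-0.3, 0.5) ⇒ out
candidate 2: (m,n)=(6,18) → π∥ = 6+18·β ≈ 65.44996, π⊥ = 6+18·β' ≈ 0.55004 ∉ [-0.3, 0.5) ⇒ out
candidate 3: (m,n)=(-11,-10) → π∥ = -11-10·β ≈ -44.02776, π⊥ = -11-10·β' ≈ -7.97224 ∉ [-0.3, 0.5) ⇒ out
candidate 4: (m,n)=(5,15) → π∥ = 5+15·β ≈ 54.54163, π⊥ = 5+15·β' ≈ 0.45837 ∈ [-0.3, 0.5) ⇒ IN Λ
candidate 5: (m,n)=(2,3) → π∥ = 2+3·β ≈ 11.90833, π⊥ = 2+3·β' ≈ 1.09167 ∉ [-0.3, 0.5) ⇒ out
candidate 6: (m,n)=(-1,-15) → π∥ = -1-15·β ≈ -50.54163, π⊥ = -1-15·β' ≈ 3.54163 ∉ [-0.3, 0.5) ⇒ out
candidate 7: (m,n)=(-2,-10) → π∥ = -2-10·β ≈ -35.02776, π⊥ = -2-10·β' ≈ 1.02776 ∉ [-0.3, 0.5) ⇒ out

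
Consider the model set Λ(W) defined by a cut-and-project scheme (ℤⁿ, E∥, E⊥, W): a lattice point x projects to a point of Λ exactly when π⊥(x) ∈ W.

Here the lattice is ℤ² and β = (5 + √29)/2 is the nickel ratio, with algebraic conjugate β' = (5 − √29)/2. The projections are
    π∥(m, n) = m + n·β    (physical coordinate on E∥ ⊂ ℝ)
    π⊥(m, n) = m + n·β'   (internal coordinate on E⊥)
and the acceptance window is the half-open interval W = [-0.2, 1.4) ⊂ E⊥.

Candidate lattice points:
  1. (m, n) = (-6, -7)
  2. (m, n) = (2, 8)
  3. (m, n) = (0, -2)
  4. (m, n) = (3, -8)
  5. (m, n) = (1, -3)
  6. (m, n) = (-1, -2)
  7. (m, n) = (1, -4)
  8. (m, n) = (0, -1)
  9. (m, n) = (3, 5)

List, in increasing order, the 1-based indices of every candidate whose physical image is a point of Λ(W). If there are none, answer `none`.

β' = (5−√29)/2 ≈ -0.19258.
#1 (-6,-7): internal coord -6 + (-7)·β' = -4.65192; -4.65192 ∉ [-0.2, 1.4) → out
#2 (2,8): internal coord 2 + (8)·β' = +0.45934; +0.45934 ∈ [-0.2, 1.4) → IN Λ
#3 (0,-2): internal coord 0 + (-2)·β' = +0.38516; +0.38516 ∈ [-0.2, 1.4) → IN Λ
#4 (3,-8): internal coord 3 + (-8)·β' = +4.54066; +4.54066 ∉ [-0.2, 1.4) → out
#5 (1,-3): internal coord 1 + (-3)·β' = +1.57775; +1.57775 ∉ [-0.2, 1.4) → out
#6 (-1,-2): internal coord -1 + (-2)·β' = -0.61484; -0.61484 ∉ [-0.2, 1.4) → out
#7 (1,-4): internal coord 1 + (-4)·β' = +1.77033; +1.77033 ∉ [-0.2, 1.4) → out
#8 (0,-1): internal coord 0 + (-1)·β' = +0.19258; +0.19258 ∈ [-0.2, 1.4) → IN Λ
#9 (3,5): internal coord 3 + (5)·β' = +2.03709; +2.03709 ∉ [-0.2, 1.4) → out

2, 3, 8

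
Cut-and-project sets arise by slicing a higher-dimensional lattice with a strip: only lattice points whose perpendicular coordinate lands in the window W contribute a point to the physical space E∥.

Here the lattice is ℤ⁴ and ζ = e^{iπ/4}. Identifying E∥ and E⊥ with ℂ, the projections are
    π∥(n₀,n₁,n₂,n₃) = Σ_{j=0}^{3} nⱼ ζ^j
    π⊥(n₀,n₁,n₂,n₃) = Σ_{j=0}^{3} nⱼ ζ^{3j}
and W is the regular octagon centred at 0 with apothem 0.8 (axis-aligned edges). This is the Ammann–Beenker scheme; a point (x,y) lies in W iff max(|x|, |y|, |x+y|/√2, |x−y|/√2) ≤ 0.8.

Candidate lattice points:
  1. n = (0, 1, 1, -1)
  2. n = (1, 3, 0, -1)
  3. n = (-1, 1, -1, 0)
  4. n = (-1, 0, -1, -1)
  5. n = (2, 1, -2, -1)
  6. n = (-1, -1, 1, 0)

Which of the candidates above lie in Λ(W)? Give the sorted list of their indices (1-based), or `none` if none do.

none

Internal map: ζ^{3j} for j=0..3 gives (1,0), (−√2/2,√2/2), (0,−1), (√2/2,√2/2).
#1 (0, 1, 1, -1): internal (-1.4142, -1.0000); octagon support 1.7071 vs apothem 0.8 → ∉ W
#2 (1, 3, 0, -1): internal (-1.8284, 1.4142); octagon support 2.2929 vs apothem 0.8 → ∉ W
#3 (-1, 1, -1, 0): internal (-1.7071, 1.7071); octagon support 2.4142 vs apothem 0.8 → ∉ W
#4 (-1, 0, -1, -1): internal (-1.7071, 0.2929); octagon support 1.7071 vs apothem 0.8 → ∉ W
#5 (2, 1, -2, -1): internal (0.5858, 2.0000); octagon support 2.0000 vs apothem 0.8 → ∉ W
#6 (-1, -1, 1, 0): internal (-0.2929, -1.7071); octagon support 1.7071 vs apothem 0.8 → ∉ W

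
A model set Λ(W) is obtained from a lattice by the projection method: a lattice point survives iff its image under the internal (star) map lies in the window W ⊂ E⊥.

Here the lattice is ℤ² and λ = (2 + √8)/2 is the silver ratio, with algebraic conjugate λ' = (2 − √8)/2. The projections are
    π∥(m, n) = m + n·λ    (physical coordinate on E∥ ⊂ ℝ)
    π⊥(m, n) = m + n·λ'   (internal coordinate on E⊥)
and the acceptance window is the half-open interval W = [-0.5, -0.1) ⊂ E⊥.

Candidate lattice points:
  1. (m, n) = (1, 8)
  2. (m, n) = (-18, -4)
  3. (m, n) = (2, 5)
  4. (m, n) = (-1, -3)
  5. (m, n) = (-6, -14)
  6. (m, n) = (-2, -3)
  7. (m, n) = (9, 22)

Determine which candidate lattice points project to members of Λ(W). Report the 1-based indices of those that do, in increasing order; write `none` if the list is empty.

5, 7

Compute λ' = (2−√8)/2 = -0.4142, so π⊥(m,n) = m -0.4142·n.
#1 (1,8): internal coord 1 + (8)·λ' = -2.3137; -2.3137 ∉ [-0.5, -0.1) → out
#2 (-18,-4): internal coord -18 + (-4)·λ' = -16.3431; -16.3431 ∉ [-0.5, -0.1) → out
#3 (2,5): internal coord 2 + (5)·λ' = -0.0711; -0.0711 ∉ [-0.5, -0.1) → out
#4 (-1,-3): internal coord -1 + (-3)·λ' = +0.2426; +0.2426 ∉ [-0.5, -0.1) → out
#5 (-6,-14): internal coord -6 + (-14)·λ' = -0.2010; -0.2010 ∈ [-0.5, -0.1) → IN Λ
#6 (-2,-3): internal coord -2 + (-3)·λ' = -0.7574; -0.7574 ∉ [-0.5, -0.1) → out
#7 (9,22): internal coord 9 + (22)·λ' = -0.1127; -0.1127 ∈ [-0.5, -0.1) → IN Λ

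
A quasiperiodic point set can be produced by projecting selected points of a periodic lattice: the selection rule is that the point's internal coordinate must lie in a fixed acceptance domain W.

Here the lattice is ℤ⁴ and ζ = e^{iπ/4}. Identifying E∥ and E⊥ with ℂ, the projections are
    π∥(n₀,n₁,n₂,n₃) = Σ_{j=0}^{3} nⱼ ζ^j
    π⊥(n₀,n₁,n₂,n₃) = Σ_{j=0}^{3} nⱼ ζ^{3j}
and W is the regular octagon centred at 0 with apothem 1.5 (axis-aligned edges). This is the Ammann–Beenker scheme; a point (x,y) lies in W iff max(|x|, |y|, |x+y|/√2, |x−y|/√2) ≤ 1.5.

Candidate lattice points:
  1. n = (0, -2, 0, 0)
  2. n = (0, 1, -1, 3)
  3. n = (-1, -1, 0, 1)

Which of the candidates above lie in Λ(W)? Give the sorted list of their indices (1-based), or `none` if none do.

3

π⊥(n) = n₀ + n₁ζ³ + n₂ζ⁶ + n₃ζ⁹ where ζ = e^{iπ/4}.
#1 (0, -2, 0, 0): internal (1.4142, -1.4142); octagon support 2.0000 vs apothem 1.5 → ∉ W
#2 (0, 1, -1, 3): internal (1.4142, 3.8284); octagon support 3.8284 vs apothem 1.5 → ∉ W
#3 (-1, -1, 0, 1): internal (0.4142, 0.0000); octagon support 0.4142 vs apothem 1.5 → ∈ W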